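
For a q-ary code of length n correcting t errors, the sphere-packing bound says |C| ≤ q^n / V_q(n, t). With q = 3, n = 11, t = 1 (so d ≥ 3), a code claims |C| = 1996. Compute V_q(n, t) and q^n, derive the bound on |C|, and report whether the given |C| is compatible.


V_q(n, t) = 23, q^n = 177147, Hamming bound = 7702, |C| = 1996 ≤ bound (satisfied).

Step 1: Compute V_q(n, t) = Σ_{j=0}^1 C(n, j) (q−1)^j.
  j = 0: C(11,0)·(2)^0 = 1·1 = 1.
  j = 1: C(11,1)·(2)^1 = 11·2 = 22.
  V_q(n, t) = 1 + 22 = 23.
Step 2: q^n = 3^11 = 177147.
Step 3: Hamming bound ⌊q^n / V_q(n,t)⌋ = ⌊177147/23⌋ = 7702.
Step 4: Compare |C| = 1996 to 7702: satisfied.
The claimed |C| lies below the Hamming bound.


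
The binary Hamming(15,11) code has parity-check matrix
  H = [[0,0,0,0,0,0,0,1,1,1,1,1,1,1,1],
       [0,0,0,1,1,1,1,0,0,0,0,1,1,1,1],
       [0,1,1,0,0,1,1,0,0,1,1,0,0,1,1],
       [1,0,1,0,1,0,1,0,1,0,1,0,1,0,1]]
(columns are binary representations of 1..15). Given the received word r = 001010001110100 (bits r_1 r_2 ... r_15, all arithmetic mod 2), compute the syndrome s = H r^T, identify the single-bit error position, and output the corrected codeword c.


s = (0, 0, 1, 1)^T, error position = 3, corrected codeword c = 000010001110100

Compute s = H r^T mod 2 one row at a time:
  s_1 = 0 + 1 + 1 + 1 + 0 + 1 + 0 + 0 = 4 ≡ 0 (mod 2).
  s_2 = 0 + 1 + 0 + 0 + 0 + 1 + 0 + 0 = 2 ≡ 0 (mod 2).
  s_3 = 0 + 1 + 0 + 0 + 1 + 1 + 0 + 0 = 3 ≡ 1 (mod 2).
  s_4 = 0 + 1 + 1 + 0 + 1 + 1 + 1 + 0 = 5 ≡ 1 (mod 2).
s = (0, 0, 1, 1)^T — this equals column 3 of H (binary 0011), so error is at position 3.
Correct: flip bit 3 of r = 001010001110100 to get c = 000010001110100.


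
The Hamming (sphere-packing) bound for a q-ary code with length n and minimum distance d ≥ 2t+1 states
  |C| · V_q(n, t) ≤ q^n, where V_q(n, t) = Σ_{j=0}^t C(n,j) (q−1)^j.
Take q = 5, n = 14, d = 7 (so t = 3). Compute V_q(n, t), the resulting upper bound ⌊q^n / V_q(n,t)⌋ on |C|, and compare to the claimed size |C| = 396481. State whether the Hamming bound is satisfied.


V_q(n, t) = 24809, q^n = 6103515625, Hamming bound = 246020, |C| = 396481 > bound (violated).

Step 1: Compute V_q(n, t) = Σ_{j=0}^3 C(n, j) (q−1)^j.
  j = 0: C(14,0)·(4)^0 = 1·1 = 1.
  j = 1: C(14,1)·(4)^1 = 14·4 = 56.
  j = 2: C(14,2)·(4)^2 = 91·16 = 1456.
  j = 3: C(14,3)·(4)^3 = 364·64 = 23296.
  V_q(n, t) = 1 + 56 + 1456 + 23296 = 24809.
Step 2: q^n = 5^14 = 6103515625.
Step 3: Hamming bound ⌊q^n / V_q(n,t)⌋ = ⌊6103515625/24809⌋ = 246020.
Step 4: Compare |C| = 396481 to 246020: violated.
The claimed |C| lies above the Hamming bound, so no 5-ary code of length 14 with d ≥ 7 can have 396481 codewords.


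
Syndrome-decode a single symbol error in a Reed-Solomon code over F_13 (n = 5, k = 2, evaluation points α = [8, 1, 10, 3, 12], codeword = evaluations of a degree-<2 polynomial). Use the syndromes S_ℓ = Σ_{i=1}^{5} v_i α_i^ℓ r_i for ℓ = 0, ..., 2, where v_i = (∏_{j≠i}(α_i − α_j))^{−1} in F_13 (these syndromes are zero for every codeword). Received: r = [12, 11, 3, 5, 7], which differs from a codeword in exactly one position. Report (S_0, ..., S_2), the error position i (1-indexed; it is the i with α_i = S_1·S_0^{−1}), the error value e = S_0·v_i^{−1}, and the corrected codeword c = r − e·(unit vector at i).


S = (6, 5, 2), error at position 4, error magnitude e = 3, c = [12, 11, 3, 2, 7].

Step 1: column multipliers v_i = (∏_{j≠i}(α_i − α_j))^{−1} mod 13.
  i = 1 (α = 8): (8−1)(8−10)(8−3)(8−12) = 7·(−2)·5·(−4) = 280 ≡ 7, so v_1 = 7^{−1} = 2 (mod 13).
  i = 2 (α = 1): (1−8)(1−10)(1−3)(1−12) = (−7)·(−9)·(−2)·(−11) = 1386 ≡ 8, so v_2 = 8^{−1} = 5 (mod 13).
  i = 3 (α = 10): (10−8)(10−1)(10−3)(10−12) = 2·9·7·(−2) = −252 ≡ 8, so v_3 = 8^{−1} = 5 (mod 13).
  i = 4 (α = 3): (3−8)(3−1)(3−10)(3−12) = (−5)·2·(−7)·(−9) = −630 ≡ 7, so v_4 = 7^{−1} = 2 (mod 13).
  i = 5 (α = 12): (12−8)(12−1)(12−10)(12−3) = 4·11·2·9 = 792 ≡ 12, so v_5 = 12^{−1} = 12 (mod 13).
  v = [2, 5, 5, 2, 12].
Step 2: syndromes of r = [12, 11, 3, 5, 7] (all sums mod 13).
  S_0 = Σ v_i r_i = 2·12 + 5·11 + 5·3 + 2·5 + 12·7 = 188 ≡ 6.
  S_1 = Σ v_i α_i r_i = 2·8·12 + 5·1·11 + 5·10·3 + 2·3·5 + 12·12·7 = 1435 ≡ 5.
  α_i^2 mod 13 = [12, 1, 9, 9, 1].
  S_2 = Σ v_i α_i^2 r_i = 2·12·12 + 5·1·11 + 5·9·3 + 2·9·5 + 12·1·7 = 652 ≡ 2.
  S = (6, 5, 2) ≠ 0, so r is not a codeword (an error is present).
Step 3: locate the error. For a single error e at position i, S_ℓ = v_i·e·α_i^ℓ, so α_err = S_1/S_0.
  S_0^{−1} = 6^{−1} = 11 (mod 13), so α_err = 5·11 = 55 ≡ 3 = α_4. Error position i = 4.
  Consistency check: S_2/S_1 = 2·8 = 16 ≡ 3 = α_err ✓ (single-error assumption holds).
Step 4: error magnitude e = S_0/v_4 = S_0·∏_{j≠4}(α_4 − α_j) = 6·7 = 42 ≡ 3 (mod 13).
Step 5: correct position 4: c_4 = r_4 − e = 5 − 3 ≡ 2 (mod 13). Hence c = [12, 11, 3, 2, 7].
  Check: interpolating c through the α_i gives m(x) = 9 + 2·x (degree < 2) with m(α_i) = c_i for every i, so c is indeed a codeword.


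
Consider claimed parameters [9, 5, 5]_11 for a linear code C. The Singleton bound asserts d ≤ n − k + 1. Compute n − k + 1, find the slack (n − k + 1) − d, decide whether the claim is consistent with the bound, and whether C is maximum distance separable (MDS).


Singleton RHS = n − k + 1 = 5, slack = 0, bound satisfied, MDS.

Singleton bound: d ≤ n − k + 1.
Here n = 9, k = 5, so n − k + 1 = 5.
Given d = 5, check d ≤ 5: YES.
Slack = (n − k + 1) − d = 0.
The code is MDS (slack = 0).
Description: the claimed parameters are [9, 5, 5]_11; such a code would be MDS (meets Singleton bound).


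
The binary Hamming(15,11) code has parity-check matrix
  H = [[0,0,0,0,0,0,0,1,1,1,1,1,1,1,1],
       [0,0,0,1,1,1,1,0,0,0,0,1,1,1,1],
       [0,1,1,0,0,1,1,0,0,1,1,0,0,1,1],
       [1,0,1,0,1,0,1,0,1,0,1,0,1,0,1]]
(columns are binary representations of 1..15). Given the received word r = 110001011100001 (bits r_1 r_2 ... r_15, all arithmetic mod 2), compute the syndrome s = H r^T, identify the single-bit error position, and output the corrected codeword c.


s = (0, 0, 0, 1)^T, error position = 1, corrected codeword c = 010001011100001

Compute s = H r^T mod 2 one row at a time:
  s_1 = 1 + 1 + 1 + 0 + 0 + 0 + 0 + 1 = 4 ≡ 0 (mod 2).
  s_2 = 0 + 0 + 1 + 0 + 0 + 0 + 0 + 1 = 2 ≡ 0 (mod 2).
  s_3 = 1 + 0 + 1 + 0 + 1 + 0 + 0 + 1 = 4 ≡ 0 (mod 2).
  s_4 = 1 + 0 + 0 + 0 + 1 + 0 + 0 + 1 = 3 ≡ 1 (mod 2).
s = (0, 0, 0, 1)^T — this equals column 1 of H (binary 0001), so error is at position 1.
Correct: flip bit 1 of r = 110001011100001 to get c = 010001011100001.


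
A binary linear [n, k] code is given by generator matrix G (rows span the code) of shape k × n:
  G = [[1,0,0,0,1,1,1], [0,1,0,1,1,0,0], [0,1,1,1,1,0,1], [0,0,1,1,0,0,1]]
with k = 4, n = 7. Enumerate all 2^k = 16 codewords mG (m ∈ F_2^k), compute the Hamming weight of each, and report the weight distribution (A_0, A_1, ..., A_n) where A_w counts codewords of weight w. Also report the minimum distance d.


Weight distribution: A_0 = 1, A_1 = 1, A_2 = 2, A_3 = 2, A_4 = 5, A_5 = 5. Minimum distance d = 1.

Enumerate all 2^4 = 16 messages m ∈ F_2^4.
For each, compute codeword c = mG in F_2^7, then tally its weight.
  m = 0000 → c = 0000000, weight = 0.
  m = 1000 → c = 1000111, weight = 4.
  m = 0100 → c = 0101100, weight = 3.
  m = 1100 → c = 1101011, weight = 5.
  m = 0010 → c = 0111101, weight = 5.
  m = 1010 → c = 1111010, weight = 5.
  m = 0110 → c = 0010001, weight = 2.
  m = 1110 → c = 1010110, weight = 4.
  m = 0001 → c = 0011001, weight = 3.
  m = 1001 → c = 1011110, weight = 5.
  m = 0101 → c = 0110101, weight = 4.
  m = 1101 → c = 1110010, weight = 4.
  m = 0011 → c = 0100100, weight = 2.
  m = 1011 → c = 1100011, weight = 4.
  m = 0111 → c = 0001000, weight = 1.
  m = 1111 → c = 1001111, weight = 5.
Tally weights:
  weight 0: 1 codewords.
  weight 1: 1 codewords.
  weight 2: 2 codewords.
  weight 3: 2 codewords.
  weight 4: 5 codewords.
  weight 5: 5 codewords.
Minimum distance d = smallest w > 0 with A_w > 0 = 1.
Sanity: Σ A_w = 16 = 2^4 = 16 ✓.


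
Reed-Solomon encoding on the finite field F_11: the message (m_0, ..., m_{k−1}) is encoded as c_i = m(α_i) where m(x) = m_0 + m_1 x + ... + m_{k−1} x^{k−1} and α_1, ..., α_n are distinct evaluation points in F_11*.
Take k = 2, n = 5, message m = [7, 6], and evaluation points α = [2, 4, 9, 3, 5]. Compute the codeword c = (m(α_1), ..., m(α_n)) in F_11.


c = [8, 9, 6, 3, 4]

Message polynomial: m(x) = 7 + 6·x (mod 11).
For each evaluation point α_i, compute m(α_i) mod 11:
  α_1 = 2: Horner steps 6 → 8, so m(2) = 8.
  α_2 = 4: Horner steps 6 → 9, so m(4) = 9.
  α_3 = 9: Horner steps 6 → 6, so m(9) = 6.
  α_4 = 3: Horner steps 6 → 3, so m(3) = 3.
  α_5 = 5: Horner steps 6 → 4, so m(5) = 4.
Codeword c = [8, 9, 6, 3, 4] ∈ F_11^5.


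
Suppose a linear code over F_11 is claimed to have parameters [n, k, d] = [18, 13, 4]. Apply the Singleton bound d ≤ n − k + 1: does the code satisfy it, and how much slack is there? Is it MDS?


Singleton RHS = n − k + 1 = 6, slack = 2, bound satisfied, not MDS.

Singleton bound: d ≤ n − k + 1.
Here n = 18, k = 13, so n − k + 1 = 6.
Given d = 4, check d ≤ 6: YES.
Slack = (n − k + 1) − d = 2.
The code is NOT MDS (slack = 2 > 0).
Description: the claimed parameters are [18, 13, 4]_11; such a code would be non-MDS.


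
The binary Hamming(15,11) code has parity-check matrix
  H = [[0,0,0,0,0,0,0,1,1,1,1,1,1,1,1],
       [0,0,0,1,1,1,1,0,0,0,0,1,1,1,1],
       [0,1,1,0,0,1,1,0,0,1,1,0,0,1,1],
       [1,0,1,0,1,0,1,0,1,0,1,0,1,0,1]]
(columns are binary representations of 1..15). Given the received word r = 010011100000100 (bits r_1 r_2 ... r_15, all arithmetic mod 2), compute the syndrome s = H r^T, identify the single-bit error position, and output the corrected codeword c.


s = (1, 0, 1, 1)^T, error position = 11, corrected codeword c = 010011100010100

Compute s = H r^T mod 2 one row at a time:
  s_1 = 0 + 0 + 0 + 0 + 0 + 1 + 0 + 0 = 1 ≡ 1 (mod 2).
  s_2 = 0 + 1 + 1 + 1 + 0 + 1 + 0 + 0 = 4 ≡ 0 (mod 2).
  s_3 = 1 + 0 + 1 + 1 + 0 + 0 + 0 + 0 = 3 ≡ 1 (mod 2).
  s_4 = 0 + 0 + 1 + 1 + 0 + 0 + 1 + 0 = 3 ≡ 1 (mod 2).
s = (1, 0, 1, 1)^T — this equals column 11 of H (binary 1011), so error is at position 11.
Correct: flip bit 11 of r = 010011100000100 to get c = 010011100010100.


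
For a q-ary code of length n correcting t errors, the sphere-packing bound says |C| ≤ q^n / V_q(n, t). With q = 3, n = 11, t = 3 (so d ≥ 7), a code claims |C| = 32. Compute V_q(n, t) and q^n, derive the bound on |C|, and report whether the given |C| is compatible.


V_q(n, t) = 1563, q^n = 177147, Hamming bound = 113, |C| = 32 ≤ bound (satisfied).

Step 1: Compute V_q(n, t) = Σ_{j=0}^3 C(n, j) (q−1)^j.
  j = 0: C(11,0)·(2)^0 = 1·1 = 1.
  j = 1: C(11,1)·(2)^1 = 11·2 = 22.
  j = 2: C(11,2)·(2)^2 = 55·4 = 220.
  j = 3: C(11,3)·(2)^3 = 165·8 = 1320.
  V_q(n, t) = 1 + 22 + 220 + 1320 = 1563.
Step 2: q^n = 3^11 = 177147.
Step 3: Hamming bound ⌊q^n / V_q(n,t)⌋ = ⌊177147/1563⌋ = 113.
Step 4: Compare |C| = 32 to 113: satisfied.
The claimed |C| lies below the Hamming bound.


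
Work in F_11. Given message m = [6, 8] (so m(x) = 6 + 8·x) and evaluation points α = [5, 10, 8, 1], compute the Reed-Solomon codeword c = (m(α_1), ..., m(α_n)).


c = [2, 9, 4, 3]

Message polynomial: m(x) = 6 + 8·x (mod 11).
For each evaluation point α_i, compute m(α_i) mod 11:
  α_1 = 5: Horner steps 8 → 2, so m(5) = 2.
  α_2 = 10: Horner steps 8 → 9, so m(10) = 9.
  α_3 = 8: Horner steps 8 → 4, so m(8) = 4.
  α_4 = 1: Horner steps 8 → 3, so m(1) = 3.
Codeword c = [2, 9, 4, 3] ∈ F_11^4.


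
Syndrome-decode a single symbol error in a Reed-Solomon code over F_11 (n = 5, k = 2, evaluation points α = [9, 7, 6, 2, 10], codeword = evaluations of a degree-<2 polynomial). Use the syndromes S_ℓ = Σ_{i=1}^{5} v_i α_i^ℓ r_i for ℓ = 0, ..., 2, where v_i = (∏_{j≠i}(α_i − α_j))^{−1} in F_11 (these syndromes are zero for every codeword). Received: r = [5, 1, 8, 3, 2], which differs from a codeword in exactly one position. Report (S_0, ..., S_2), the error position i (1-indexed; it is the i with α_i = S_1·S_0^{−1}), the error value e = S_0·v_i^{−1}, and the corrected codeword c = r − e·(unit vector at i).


S = (9, 4, 3), error at position 1, error magnitude e = 7, c = [9, 1, 8, 3, 2].

Step 1: column multipliers v_i = (∏_{j≠i}(α_i − α_j))^{−1} mod 11.
  i = 1 (α = 9): (9−7)(9−6)(9−2)(9−10) = 2·3·7·(−1) = −42 ≡ 2, so v_1 = 2^{−1} = 6 (mod 11).
  i = 2 (α = 7): (7−9)(7−6)(7−2)(7−10) = (−2)·1·5·(−3) = 30 ≡ 8, so v_2 = 8^{−1} = 7 (mod 11).
  i = 3 (α = 6): (6−9)(6−7)(6−2)(6−10) = (−3)·(−1)·4·(−4) = −48 ≡ 7, so v_3 = 7^{−1} = 8 (mod 11).
  i = 4 (α = 2): (2−9)(2−7)(2−6)(2−10) = (−7)·(−5)·(−4)·(−8) = 1120 ≡ 9, so v_4 = 9^{−1} = 5 (mod 11).
  i = 5 (α = 10): (10−9)(10−7)(10−6)(10−2) = 1·3·4·8 = 96 ≡ 8, so v_5 = 8^{−1} = 7 (mod 11).
  v = [6, 7, 8, 5, 7].
Step 2: syndromes of r = [5, 1, 8, 3, 2] (all sums mod 11).
  S_0 = Σ v_i r_i = 6·5 + 7·1 + 8·8 + 5·3 + 7·2 = 130 ≡ 9.
  S_1 = Σ v_i α_i r_i = 6·9·5 + 7·7·1 + 8·6·8 + 5·2·3 + 7·10·2 = 873 ≡ 4.
  α_i^2 mod 11 = [4, 5, 3, 4, 1].
  S_2 = Σ v_i α_i^2 r_i = 6·4·5 + 7·5·1 + 8·3·8 + 5·4·3 + 7·1·2 = 421 ≡ 3.
  S = (9, 4, 3) ≠ 0, so r is not a codeword (an error is present).
Step 3: locate the error. For a single error e at position i, S_ℓ = v_i·e·α_i^ℓ, so α_err = S_1/S_0.
  S_0^{−1} = 9^{−1} = 5 (mod 11), so α_err = 4·5 = 20 ≡ 9 = α_1. Error position i = 1.
  Consistency check: S_2/S_1 = 3·3 = 9 ≡ 9 = α_err ✓ (single-error assumption holds).
Step 4: error magnitude e = S_0/v_1 = S_0·∏_{j≠1}(α_1 − α_j) = 9·2 = 18 ≡ 7 (mod 11).
Step 5: correct position 1: c_1 = r_1 − e = 5 − 7 ≡ 9 (mod 11). Hence c = [9, 1, 8, 3, 2].
  Check: interpolating c through the α_i gives m(x) = 6 + 4·x (degree < 2) with m(α_i) = c_i for every i, so c is indeed a codeword.


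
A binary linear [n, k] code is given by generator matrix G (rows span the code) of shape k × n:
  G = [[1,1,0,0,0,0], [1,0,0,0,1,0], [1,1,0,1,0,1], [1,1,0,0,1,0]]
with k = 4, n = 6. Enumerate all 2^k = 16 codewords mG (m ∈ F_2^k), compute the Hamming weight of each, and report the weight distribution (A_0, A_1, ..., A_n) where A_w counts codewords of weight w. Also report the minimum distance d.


Weight distribution: A_0 = 1, A_1 = 3, A_2 = 4, A_3 = 4, A_4 = 3, A_5 = 1. Minimum distance d = 1.

Enumerate all 2^4 = 16 messages m ∈ F_2^4.
For each, compute codeword c = mG in F_2^6, then tally its weight.
  m = 0000 → c = 000000, weight = 0.
  m = 1000 → c = 110000, weight = 2.
  m = 0100 → c = 100010, weight = 2.
  m = 1100 → c = 010010, weight = 2.
  m = 0010 → c = 110101, weight = 4.
  m = 1010 → c = 000101, weight = 2.
  m = 0110 → c = 010111, weight = 4.
  m = 1110 → c = 100111, weight = 4.
  m = 0001 → c = 110010, weight = 3.
  m = 1001 → c = 000010, weight = 1.
  m = 0101 → c = 010000, weight = 1.
  m = 1101 → c = 100000, weight = 1.
  m = 0011 → c = 000111, weight = 3.
  m = 1011 → c = 110111, weight = 5.
  m = 0111 → c = 100101, weight = 3.
  m = 1111 → c = 010101, weight = 3.
Tally weights:
  weight 0: 1 codewords.
  weight 1: 3 codewords.
  weight 2: 4 codewords.
  weight 3: 4 codewords.
  weight 4: 3 codewords.
  weight 5: 1 codewords.
Minimum distance d = smallest w > 0 with A_w > 0 = 1.
Sanity: Σ A_w = 16 = 2^4 = 16 ✓.


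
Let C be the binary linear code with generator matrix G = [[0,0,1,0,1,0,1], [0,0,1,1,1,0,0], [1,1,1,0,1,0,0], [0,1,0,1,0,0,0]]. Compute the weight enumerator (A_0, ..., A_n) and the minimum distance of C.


Weight distribution: A_0 = 1, A_1 = 1, A_2 = 3, A_3 = 6, A_4 = 3, A_5 = 1, A_6 = 1. Minimum distance d = 1.

Enumerate all 2^4 = 16 messages m ∈ F_2^4.
For each, compute codeword c = mG in F_2^7, then tally its weight.
  m = 0000 → c = 0000000, weight = 0.
  m = 1000 → c = 0010101, weight = 3.
  m = 0100 → c = 0011100, weight = 3.
  m = 1100 → c = 0001001, weight = 2.
  m = 0010 → c = 1110100, weight = 4.
  m = 1010 → c = 1100001, weight = 3.
  m = 0110 → c = 1101000, weight = 3.
  m = 1110 → c = 1111101, weight = 6.
  m = 0001 → c = 0101000, weight = 2.
  m = 1001 → c = 0111101, weight = 5.
  m = 0101 → c = 0110100, weight = 3.
  m = 1101 → c = 0100001, weight = 2.
  m = 0011 → c = 1011100, weight = 4.
  m = 1011 → c = 1001001, weight = 3.
  m = 0111 → c = 1000000, weight = 1.
  m = 1111 → c = 1010101, weight = 4.
Tally weights:
  weight 0: 1 codewords.
  weight 1: 1 codewords.
  weight 2: 3 codewords.
  weight 3: 6 codewords.
  weight 4: 3 codewords.
  weight 5: 1 codewords.
  weight 6: 1 codewords.
Minimum distance d = smallest w > 0 with A_w > 0 = 1.
Sanity: Σ A_w = 16 = 2^4 = 16 ✓.


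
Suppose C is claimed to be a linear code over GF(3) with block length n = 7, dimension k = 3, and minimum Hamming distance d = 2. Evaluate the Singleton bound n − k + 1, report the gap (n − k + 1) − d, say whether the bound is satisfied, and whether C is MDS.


Singleton RHS = n − k + 1 = 5, slack = 3, bound satisfied, not MDS.

Singleton bound: d ≤ n − k + 1.
Here n = 7, k = 3, so n − k + 1 = 5.
Given d = 2, check d ≤ 5: YES.
Slack = (n − k + 1) − d = 3.
The code is NOT MDS (slack = 3 > 0).
Description: the claimed parameters are [7, 3, 2]_3; such a code would be non-MDS.


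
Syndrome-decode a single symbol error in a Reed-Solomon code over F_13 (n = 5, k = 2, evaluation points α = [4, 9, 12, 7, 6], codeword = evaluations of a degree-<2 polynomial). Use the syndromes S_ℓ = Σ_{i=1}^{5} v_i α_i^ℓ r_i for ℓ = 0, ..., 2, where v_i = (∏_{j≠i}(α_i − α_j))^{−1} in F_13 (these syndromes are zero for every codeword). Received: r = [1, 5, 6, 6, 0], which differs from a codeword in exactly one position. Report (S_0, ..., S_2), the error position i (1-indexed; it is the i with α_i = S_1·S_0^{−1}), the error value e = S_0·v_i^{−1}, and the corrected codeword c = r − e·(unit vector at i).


S = (7, 6, 7), error at position 3, error magnitude e = 9, c = [1, 5, 10, 6, 0].

Step 1: column multipliers v_i = (∏_{j≠i}(α_i − α_j))^{−1} mod 13.
  i = 1 (α = 4): (4−9)(4−12)(4−7)(4−6) = (−5)·(−8)·(−3)·(−2) = 240 ≡ 6, so v_1 = 6^{−1} = 11 (mod 13).
  i = 2 (α = 9): (9−4)(9−12)(9−7)(9−6) = 5·(−3)·2·3 = −90 ≡ 1, so v_2 = 1^{−1} = 1 (mod 13).
  i = 3 (α = 12): (12−4)(12−9)(12−7)(12−6) = 8·3·5·6 = 720 ≡ 5, so v_3 = 5^{−1} = 8 (mod 13).
  i = 4 (α = 7): (7−4)(7−9)(7−12)(7−6) = 3·(−2)·(−5)·1 = 30 ≡ 4, so v_4 = 4^{−1} = 10 (mod 13).
  i = 5 (α = 6): (6−4)(6−9)(6−12)(6−7) = 2·(−3)·(−6)·(−1) = −36 ≡ 3, so v_5 = 3^{−1} = 9 (mod 13).
  v = [11, 1, 8, 10, 9].
Step 2: syndromes of r = [1, 5, 6, 6, 0] (all sums mod 13).
  S_0 = Σ v_i r_i = 11·1 + 1·5 + 8·6 + 10·6 + 9·0 = 124 ≡ 7.
  S_1 = Σ v_i α_i r_i = 11·4·1 + 1·9·5 + 8·12·6 + 10·7·6 + 9·6·0 = 1085 ≡ 6.
  α_i^2 mod 13 = [3, 3, 1, 10, 10].
  S_2 = Σ v_i α_i^2 r_i = 11·3·1 + 1·3·5 + 8·1·6 + 10·10·6 + 9·10·0 = 696 ≡ 7.
  S = (7, 6, 7) ≠ 0, so r is not a codeword (an error is present).
Step 3: locate the error. For a single error e at position i, S_ℓ = v_i·e·α_i^ℓ, so α_err = S_1/S_0.
  S_0^{−1} = 7^{−1} = 2 (mod 13), so α_err = 6·2 = 12 ≡ 12 = α_3. Error position i = 3.
  Consistency check: S_2/S_1 = 7·11 = 77 ≡ 12 = α_err ✓ (single-error assumption holds).
Step 4: error magnitude e = S_0/v_3 = S_0·∏_{j≠3}(α_3 − α_j) = 7·5 = 35 ≡ 9 (mod 13).
Step 5: correct position 3: c_3 = r_3 − e = 6 − 9 ≡ 10 (mod 13). Hence c = [1, 5, 10, 6, 0].
  Check: interpolating c through the α_i gives m(x) = 3 + 6·x (degree < 2) with m(α_i) = c_i for every i, so c is indeed a codeword.


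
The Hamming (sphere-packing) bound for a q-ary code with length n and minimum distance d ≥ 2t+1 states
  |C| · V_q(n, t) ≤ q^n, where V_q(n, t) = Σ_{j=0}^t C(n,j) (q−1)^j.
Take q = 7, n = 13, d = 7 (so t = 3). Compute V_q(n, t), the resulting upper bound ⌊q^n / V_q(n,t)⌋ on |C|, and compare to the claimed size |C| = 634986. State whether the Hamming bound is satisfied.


V_q(n, t) = 64663, q^n = 96889010407, Hamming bound = 1498368, |C| = 634986 ≤ bound (satisfied).

Step 1: Compute V_q(n, t) = Σ_{j=0}^3 C(n, j) (q−1)^j.
  j = 0: C(13,0)·(6)^0 = 1·1 = 1.
  j = 1: C(13,1)·(6)^1 = 13·6 = 78.
  j = 2: C(13,2)·(6)^2 = 78·36 = 2808.
  j = 3: C(13,3)·(6)^3 = 286·216 = 61776.
  V_q(n, t) = 1 + 78 + 2808 + 61776 = 64663.
Step 2: q^n = 7^13 = 96889010407.
Step 3: Hamming bound ⌊q^n / V_q(n,t)⌋ = ⌊96889010407/64663⌋ = 1498368.
Step 4: Compare |C| = 634986 to 1498368: satisfied.
The claimed |C| lies below the Hamming bound.


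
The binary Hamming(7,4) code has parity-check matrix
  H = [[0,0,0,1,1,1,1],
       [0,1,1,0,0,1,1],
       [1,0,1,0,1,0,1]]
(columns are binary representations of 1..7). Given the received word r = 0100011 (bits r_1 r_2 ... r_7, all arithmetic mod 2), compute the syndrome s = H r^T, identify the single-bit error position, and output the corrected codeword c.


s = (0, 1, 1)^T, error position = 3, corrected codeword c = 0110011

Compute s = H r^T mod 2 one row at a time:
  s_1 = 0 + 0 + 1 + 1 = 2 ≡ 0 (mod 2).
  s_2 = 1 + 0 + 1 + 1 = 3 ≡ 1 (mod 2).
  s_3 = 0 + 0 + 0 + 1 = 1 ≡ 1 (mod 2).
s = (0, 1, 1)^T — this equals column 3 of H (binary 011), so error is at position 3.
Correct: flip bit 3 of r = 0100011 to get c = 0110011.


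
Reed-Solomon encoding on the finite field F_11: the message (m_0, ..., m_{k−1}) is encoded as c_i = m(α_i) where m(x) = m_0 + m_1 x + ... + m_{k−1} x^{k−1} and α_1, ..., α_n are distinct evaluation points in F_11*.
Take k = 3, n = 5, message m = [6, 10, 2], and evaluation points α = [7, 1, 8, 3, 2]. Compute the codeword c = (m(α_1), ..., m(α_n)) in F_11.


c = [9, 7, 5, 10, 1]

Message polynomial: m(x) = 6 + 10·x + 2·x^2 (mod 11).
For each evaluation point α_i, compute m(α_i) mod 11:
  α_1 = 7: Horner steps 2 → 2 → 9, so m(7) = 9.
  α_2 = 1: Horner steps 2 → 1 → 7, so m(1) = 7.
  α_3 = 8: Horner steps 2 → 4 → 5, so m(8) = 5.
  α_4 = 3: Horner steps 2 → 5 → 10, so m(3) = 10.
  α_5 = 2: Horner steps 2 → 3 → 1, so m(2) = 1.
Codeword c = [9, 7, 5, 10, 1] ∈ F_11^5.


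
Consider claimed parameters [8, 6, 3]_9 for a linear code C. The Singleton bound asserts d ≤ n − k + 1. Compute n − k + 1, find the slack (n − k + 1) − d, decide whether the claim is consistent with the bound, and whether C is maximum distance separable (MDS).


Singleton RHS = n − k + 1 = 3, slack = 0, bound satisfied, MDS.

Singleton bound: d ≤ n − k + 1.
Here n = 8, k = 6, so n − k + 1 = 3.
Given d = 3, check d ≤ 3: YES.
Slack = (n − k + 1) − d = 0.
The code is MDS (slack = 0).
Description: the claimed parameters are [8, 6, 3]_9; such a code would be MDS (meets Singleton bound).


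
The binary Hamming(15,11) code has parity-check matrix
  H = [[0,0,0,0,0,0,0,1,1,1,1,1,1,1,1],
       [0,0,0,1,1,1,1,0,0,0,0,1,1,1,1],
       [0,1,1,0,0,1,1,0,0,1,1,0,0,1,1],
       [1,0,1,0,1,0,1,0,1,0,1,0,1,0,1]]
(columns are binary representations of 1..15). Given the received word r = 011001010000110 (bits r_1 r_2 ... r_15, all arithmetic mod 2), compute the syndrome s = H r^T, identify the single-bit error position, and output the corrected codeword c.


s = (1, 1, 0, 0)^T, error position = 12, corrected codeword c = 011001010001110

Compute s = H r^T mod 2 one row at a time:
  s_1 = 1 + 0 + 0 + 0 + 0 + 1 + 1 + 0 = 3 ≡ 1 (mod 2).
  s_2 = 0 + 0 + 1 + 0 + 0 + 1 + 1 + 0 = 3 ≡ 1 (mod 2).
  s_3 = 1 + 1 + 1 + 0 + 0 + 0 + 1 + 0 = 4 ≡ 0 (mod 2).
  s_4 = 0 + 1 + 0 + 0 + 0 + 0 + 1 + 0 = 2 ≡ 0 (mod 2).
s = (1, 1, 0, 0)^T — this equals column 12 of H (binary 1100), so error is at position 12.
Correct: flip bit 12 of r = 011001010000110 to get c = 011001010001110.


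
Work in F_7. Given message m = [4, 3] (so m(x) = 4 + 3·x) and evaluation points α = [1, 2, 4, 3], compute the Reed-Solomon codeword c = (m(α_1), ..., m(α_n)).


c = [0, 3, 2, 6]

Message polynomial: m(x) = 4 + 3·x (mod 7).
For each evaluation point α_i, compute m(α_i) mod 7:
  α_1 = 1: Horner steps 3 → 0, so m(1) = 0.
  α_2 = 2: Horner steps 3 → 3, so m(2) = 3.
  α_3 = 4: Horner steps 3 → 2, so m(4) = 2.
  α_4 = 3: Horner steps 3 → 6, so m(3) = 6.
Codeword c = [0, 3, 2, 6] ∈ F_7^4.


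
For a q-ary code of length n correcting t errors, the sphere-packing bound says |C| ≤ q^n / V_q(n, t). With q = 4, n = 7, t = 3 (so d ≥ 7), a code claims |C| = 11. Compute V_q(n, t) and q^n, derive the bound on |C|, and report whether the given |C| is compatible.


V_q(n, t) = 1156, q^n = 16384, Hamming bound = 14, |C| = 11 ≤ bound (satisfied).

Step 1: Compute V_q(n, t) = Σ_{j=0}^3 C(n, j) (q−1)^j.
  j = 0: C(7,0)·(3)^0 = 1·1 = 1.
  j = 1: C(7,1)·(3)^1 = 7·3 = 21.
  j = 2: C(7,2)·(3)^2 = 21·9 = 189.
  j = 3: C(7,3)·(3)^3 = 35·27 = 945.
  V_q(n, t) = 1 + 21 + 189 + 945 = 1156.
Step 2: q^n = 4^7 = 16384.
Step 3: Hamming bound ⌊q^n / V_q(n,t)⌋ = ⌊16384/1156⌋ = 14.
Step 4: Compare |C| = 11 to 14: satisfied.
The claimed |C| lies below the Hamming bound.


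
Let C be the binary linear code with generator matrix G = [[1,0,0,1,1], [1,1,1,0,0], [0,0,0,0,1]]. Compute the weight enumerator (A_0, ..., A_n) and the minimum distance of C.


Weight distribution: A_0 = 1, A_1 = 1, A_2 = 1, A_3 = 3, A_4 = 2. Minimum distance d = 1.

Enumerate all 2^3 = 8 messages m ∈ F_2^3.
For each, compute codeword c = mG in F_2^5, then tally its weight.
  m = 000 → c = 00000, weight = 0.
  m = 100 → c = 10011, weight = 3.
  m = 010 → c = 11100, weight = 3.
  m = 110 → c = 01111, weight = 4.
  m = 001 → c = 00001, weight = 1.
  m = 101 → c = 10010, weight = 2.
  m = 011 → c = 11101, weight = 4.
  m = 111 → c = 01110, weight = 3.
Tally weights:
  weight 0: 1 codewords.
  weight 1: 1 codewords.
  weight 2: 1 codewords.
  weight 3: 3 codewords.
  weight 4: 2 codewords.
Minimum distance d = smallest w > 0 with A_w > 0 = 1.
Sanity: Σ A_w = 8 = 2^3 = 8 ✓.


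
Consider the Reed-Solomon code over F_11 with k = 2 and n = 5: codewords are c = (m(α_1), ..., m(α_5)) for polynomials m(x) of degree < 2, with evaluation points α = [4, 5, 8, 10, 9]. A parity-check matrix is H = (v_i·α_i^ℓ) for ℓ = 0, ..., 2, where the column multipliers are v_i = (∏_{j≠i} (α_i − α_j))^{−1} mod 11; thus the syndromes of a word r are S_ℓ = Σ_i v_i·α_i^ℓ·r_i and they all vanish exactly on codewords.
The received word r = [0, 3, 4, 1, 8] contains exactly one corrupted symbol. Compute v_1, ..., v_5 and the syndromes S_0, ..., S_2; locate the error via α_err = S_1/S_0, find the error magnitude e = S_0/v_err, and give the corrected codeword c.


S = (10, 7, 6), error at position 1, error magnitude e = 1, c = [10, 3, 4, 1, 8].

Step 1: column multipliers v_i = (∏_{j≠i}(α_i − α_j))^{−1} mod 11.
  i = 1 (α = 4): (4−5)(4−8)(4−10)(4−9) = (−1)·(−4)·(−6)·(−5) = 120 ≡ 10, so v_1 = 10^{−1} = 10 (mod 11).
  i = 2 (α = 5): (5−4)(5−8)(5−10)(5−9) = 1·(−3)·(−5)·(−4) = −60 ≡ 6, so v_2 = 6^{−1} = 2 (mod 11).
  i = 3 (α = 8): (8−4)(8−5)(8−10)(8−9) = 4·3·(−2)·(−1) = 24 ≡ 2, so v_3 = 2^{−1} = 6 (mod 11).
  i = 4 (α = 10): (10−4)(10−5)(10−8)(10−9) = 6·5·2·1 = 60 ≡ 5, so v_4 = 5^{−1} = 9 (mod 11).
  i = 5 (α = 9): (9−4)(9−5)(9−8)(9−10) = 5·4·1·(−1) = −20 ≡ 2, so v_5 = 2^{−1} = 6 (mod 11).
  v = [10, 2, 6, 9, 6].
Step 2: syndromes of r = [0, 3, 4, 1, 8] (all sums mod 11).
  S_0 = Σ v_i r_i = 10·0 + 2·3 + 6·4 + 9·1 + 6·8 = 87 ≡ 10.
  S_1 = Σ v_i α_i r_i = 10·4·0 + 2·5·3 + 6·8·4 + 9·10·1 + 6·9·8 = 744 ≡ 7.
  α_i^2 mod 11 = [5, 3, 9, 1, 4].
  S_2 = Σ v_i α_i^2 r_i = 10·5·0 + 2·3·3 + 6·9·4 + 9·1·1 + 6·4·8 = 435 ≡ 6.
  S = (10, 7, 6) ≠ 0, so r is not a codeword (an error is present).
Step 3: locate the error. For a single error e at position i, S_ℓ = v_i·e·α_i^ℓ, so α_err = S_1/S_0.
  S_0^{−1} = 10^{−1} = 10 (mod 11), so α_err = 7·10 = 70 ≡ 4 = α_1. Error position i = 1.
  Consistency check: S_2/S_1 = 6·8 = 48 ≡ 4 = α_err ✓ (single-error assumption holds).
Step 4: error magnitude e = S_0/v_1 = S_0·∏_{j≠1}(α_1 − α_j) = 10·10 = 100 ≡ 1 (mod 11).
Step 5: correct position 1: c_1 = r_1 − e = 0 − 1 ≡ 10 (mod 11). Hence c = [10, 3, 4, 1, 8].
  Check: interpolating c through the α_i gives m(x) = 5 + 4·x (degree < 2) with m(α_i) = c_i for every i, so c is indeed a codeword.


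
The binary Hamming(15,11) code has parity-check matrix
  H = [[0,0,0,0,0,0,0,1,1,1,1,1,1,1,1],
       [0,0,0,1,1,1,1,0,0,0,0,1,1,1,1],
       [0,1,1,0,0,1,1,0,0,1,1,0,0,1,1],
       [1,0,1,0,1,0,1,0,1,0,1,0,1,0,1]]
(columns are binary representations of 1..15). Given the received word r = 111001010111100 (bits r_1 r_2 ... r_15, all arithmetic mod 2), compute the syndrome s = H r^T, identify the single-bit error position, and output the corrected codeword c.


s = (1, 1, 1, 0)^T, error position = 14, corrected codeword c = 111001010111110

Compute s = H r^T mod 2 one row at a time:
  s_1 = 1 + 0 + 1 + 1 + 1 + 1 + 0 + 0 = 5 ≡ 1 (mod 2).
  s_2 = 0 + 0 + 1 + 0 + 1 + 1 + 0 + 0 = 3 ≡ 1 (mod 2).
  s_3 = 1 + 1 + 1 + 0 + 1 + 1 + 0 + 0 = 5 ≡ 1 (mod 2).
  s_4 = 1 + 1 + 0 + 0 + 0 + 1 + 1 + 0 = 4 ≡ 0 (mod 2).
s = (1, 1, 1, 0)^T — this equals column 14 of H (binary 1110), so error is at position 14.
Correct: flip bit 14 of r = 111001010111100 to get c = 111001010111110.


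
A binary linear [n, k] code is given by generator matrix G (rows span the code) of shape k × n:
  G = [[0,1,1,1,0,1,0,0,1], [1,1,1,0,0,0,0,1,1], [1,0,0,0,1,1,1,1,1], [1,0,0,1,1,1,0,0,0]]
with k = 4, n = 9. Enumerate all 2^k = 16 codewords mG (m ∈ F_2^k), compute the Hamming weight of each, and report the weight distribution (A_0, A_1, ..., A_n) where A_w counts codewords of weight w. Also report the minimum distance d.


Weight distribution: A_0 = 1, A_2 = 1, A_4 = 5, A_5 = 6, A_6 = 1, A_7 = 2. Minimum distance d = 2.

Enumerate all 2^4 = 16 messages m ∈ F_2^4.
For each, compute codeword c = mG in F_2^9, then tally its weight.
  m = 0000 → c = 000000000, weight = 0.
  m = 1000 → c = 011101001, weight = 5.
  m = 0100 → c = 111000011, weight = 5.
  m = 1100 → c = 100101010, weight = 4.
  m = 0010 → c = 100011111, weight = 6.
  m = 1010 → c = 111110110, weight = 7.
  m = 0110 → c = 011011100, weight = 5.
  m = 1110 → c = 000110101, weight = 4.
  m = 0001 → c = 100111000, weight = 4.
  m = 1001 → c = 111010001, weight = 5.
  m = 0101 → c = 011111011, weight = 7.
  m = 1101 → c = 000010010, weight = 2.
  m = 0011 → c = 000100111, weight = 4.
  m = 1011 → c = 011001110, weight = 5.
  m = 0111 → c = 111100100, weight = 5.
  m = 1111 → c = 100001101, weight = 4.
Tally weights:
  weight 0: 1 codewords.
  weight 2: 1 codewords.
  weight 4: 5 codewords.
  weight 5: 6 codewords.
  weight 6: 1 codewords.
  weight 7: 2 codewords.
Minimum distance d = smallest w > 0 with A_w > 0 = 2.
Sanity: Σ A_w = 16 = 2^4 = 16 ✓.


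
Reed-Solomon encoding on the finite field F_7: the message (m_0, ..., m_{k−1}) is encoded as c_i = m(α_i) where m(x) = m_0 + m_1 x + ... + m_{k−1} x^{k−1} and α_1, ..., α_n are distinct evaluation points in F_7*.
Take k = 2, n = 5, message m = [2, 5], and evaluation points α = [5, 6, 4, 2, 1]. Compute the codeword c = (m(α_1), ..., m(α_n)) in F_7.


c = [6, 4, 1, 5, 0]

Message polynomial: m(x) = 2 + 5·x (mod 7).
For each evaluation point α_i, compute m(α_i) mod 7:
  α_1 = 5: Horner steps 5 → 6, so m(5) = 6.
  α_2 = 6: Horner steps 5 → 4, so m(6) = 4.
  α_3 = 4: Horner steps 5 → 1, so m(4) = 1.
  α_4 = 2: Horner steps 5 → 5, so m(2) = 5.
  α_5 = 1: Horner steps 5 → 0, so m(1) = 0.
Codeword c = [6, 4, 1, 5, 0] ∈ F_7^5.


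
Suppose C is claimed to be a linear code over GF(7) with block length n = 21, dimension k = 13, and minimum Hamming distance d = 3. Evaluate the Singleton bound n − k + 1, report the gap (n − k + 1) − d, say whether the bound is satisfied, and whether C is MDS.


Singleton RHS = n − k + 1 = 9, slack = 6, bound satisfied, not MDS.

Singleton bound: d ≤ n − k + 1.
Here n = 21, k = 13, so n − k + 1 = 9.
Given d = 3, check d ≤ 9: YES.
Slack = (n − k + 1) − d = 6.
The code is NOT MDS (slack = 6 > 0).
Description: the claimed parameters are [21, 13, 3]_7; such a code would be non-MDS.


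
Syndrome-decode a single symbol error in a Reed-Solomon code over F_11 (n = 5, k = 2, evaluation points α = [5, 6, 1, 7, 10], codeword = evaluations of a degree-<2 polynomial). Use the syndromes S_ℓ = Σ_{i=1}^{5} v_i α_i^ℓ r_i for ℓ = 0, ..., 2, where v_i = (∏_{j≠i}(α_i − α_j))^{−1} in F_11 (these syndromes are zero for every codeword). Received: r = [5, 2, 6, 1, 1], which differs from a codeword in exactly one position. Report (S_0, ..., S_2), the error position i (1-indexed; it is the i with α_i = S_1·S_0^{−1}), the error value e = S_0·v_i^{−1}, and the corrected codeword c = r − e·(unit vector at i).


S = (3, 10, 4), error at position 4, error magnitude e = 2, c = [5, 2, 6, 10, 1].

Step 1: column multipliers v_i = (∏_{j≠i}(α_i − α_j))^{−1} mod 11.
  i = 1 (α = 5): (5−6)(5−1)(5−7)(5−10) = (−1)·4·(−2)·(−5) = −40 ≡ 4, so v_1 = 4^{−1} = 3 (mod 11).
  i = 2 (α = 6): (6−5)(6−1)(6−7)(6−10) = 1·5·(−1)·(−4) = 20 ≡ 9, so v_2 = 9^{−1} = 5 (mod 11).
  i = 3 (α = 1): (1−5)(1−6)(1−7)(1−10) = (−4)·(−5)·(−6)·(−9) = 1080 ≡ 2, so v_3 = 2^{−1} = 6 (mod 11).
  i = 4 (α = 7): (7−5)(7−6)(7−1)(7−10) = 2·1·6·(−3) = −36 ≡ 8, so v_4 = 8^{−1} = 7 (mod 11).
  i = 5 (α = 10): (10−5)(10−6)(10−1)(10−7) = 5·4·9·3 = 540 ≡ 1, so v_5 = 1^{−1} = 1 (mod 11).
  v = [3, 5, 6, 7, 1].
Step 2: syndromes of r = [5, 2, 6, 1, 1] (all sums mod 11).
  S_0 = Σ v_i r_i = 3·5 + 5·2 + 6·6 + 7·1 + 1·1 = 69 ≡ 3.
  S_1 = Σ v_i α_i r_i = 3·5·5 + 5·6·2 + 6·1·6 + 7·7·1 + 1·10·1 = 230 ≡ 10.
  α_i^2 mod 11 = [3, 3, 1, 5, 1].
  S_2 = Σ v_i α_i^2 r_i = 3·3·5 + 5·3·2 + 6·1·6 + 7·5·1 + 1·1·1 = 147 ≡ 4.
  S = (3, 10, 4) ≠ 0, so r is not a codeword (an error is present).
Step 3: locate the error. For a single error e at position i, S_ℓ = v_i·e·α_i^ℓ, so α_err = S_1/S_0.
  S_0^{−1} = 3^{−1} = 4 (mod 11), so α_err = 10·4 = 40 ≡ 7 = α_4. Error position i = 4.
  Consistency check: S_2/S_1 = 4·10 = 40 ≡ 7 = α_err ✓ (single-error assumption holds).
Step 4: error magnitude e = S_0/v_4 = S_0·∏_{j≠4}(α_4 − α_j) = 3·8 = 24 ≡ 2 (mod 11).
Step 5: correct position 4: c_4 = r_4 − e = 1 − 2 ≡ 10 (mod 11). Hence c = [5, 2, 6, 10, 1].
  Check: interpolating c through the α_i gives m(x) = 9 + 8·x (degree < 2) with m(α_i) = c_i for every i, so c is indeed a codeword.


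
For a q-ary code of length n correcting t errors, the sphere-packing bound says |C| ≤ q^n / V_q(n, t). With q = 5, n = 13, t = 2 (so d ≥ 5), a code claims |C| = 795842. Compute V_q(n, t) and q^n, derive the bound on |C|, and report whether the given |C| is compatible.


V_q(n, t) = 1301, q^n = 1220703125, Hamming bound = 938280, |C| = 795842 ≤ bound (satisfied).

Step 1: Compute V_q(n, t) = Σ_{j=0}^2 C(n, j) (q−1)^j.
  j = 0: C(13,0)·(4)^0 = 1·1 = 1.
  j = 1: C(13,1)·(4)^1 = 13·4 = 52.
  j = 2: C(13,2)·(4)^2 = 78·16 = 1248.
  V_q(n, t) = 1 + 52 + 1248 = 1301.
Step 2: q^n = 5^13 = 1220703125.
Step 3: Hamming bound ⌊q^n / V_q(n,t)⌋ = ⌊1220703125/1301⌋ = 938280.
Step 4: Compare |C| = 795842 to 938280: satisfied.
The claimed |C| lies below the Hamming bound.


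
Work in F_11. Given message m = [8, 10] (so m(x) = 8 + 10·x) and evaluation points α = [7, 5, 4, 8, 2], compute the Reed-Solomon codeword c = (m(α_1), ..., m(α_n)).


c = [1, 3, 4, 0, 6]

Message polynomial: m(x) = 8 + 10·x (mod 11).
For each evaluation point α_i, compute m(α_i) mod 11:
  α_1 = 7: Horner steps 10 → 1, so m(7) = 1.
  α_2 = 5: Horner steps 10 → 3, so m(5) = 3.
  α_3 = 4: Horner steps 10 → 4, so m(4) = 4.
  α_4 = 8: Horner steps 10 → 0, so m(8) = 0.
  α_5 = 2: Horner steps 10 → 6, so m(2) = 6.
Codeword c = [1, 3, 4, 0, 6] ∈ F_11^5.


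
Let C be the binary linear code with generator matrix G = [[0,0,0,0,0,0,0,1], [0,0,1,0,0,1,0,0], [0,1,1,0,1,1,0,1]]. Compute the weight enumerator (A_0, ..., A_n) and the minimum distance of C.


Weight distribution: A_0 = 1, A_1 = 1, A_2 = 2, A_3 = 2, A_4 = 1, A_5 = 1. Minimum distance d = 1.

Enumerate all 2^3 = 8 messages m ∈ F_2^3.
For each, compute codeword c = mG in F_2^8, then tally its weight.
  m = 000 → c = 00000000, weight = 0.
  m = 100 → c = 00000001, weight = 1.
  m = 010 → c = 00100100, weight = 2.
  m = 110 → c = 00100101, weight = 3.
  m = 001 → c = 01101101, weight = 5.
  m = 101 → c = 01101100, weight = 4.
  m = 011 → c = 01001001, weight = 3.
  m = 111 → c = 01001000, weight = 2.
Tally weights:
  weight 0: 1 codewords.
  weight 1: 1 codewords.
  weight 2: 2 codewords.
  weight 3: 2 codewords.
  weight 4: 1 codewords.
  weight 5: 1 codewords.
Minimum distance d = smallest w > 0 with A_w > 0 = 1.
Sanity: Σ A_w = 8 = 2^3 = 8 ✓.


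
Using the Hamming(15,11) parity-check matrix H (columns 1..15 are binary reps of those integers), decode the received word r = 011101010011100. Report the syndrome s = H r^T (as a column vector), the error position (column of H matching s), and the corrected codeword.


s = (0, 0, 0, 1)^T, error position = 1, corrected codeword c = 111101010011100

Compute s = H r^T mod 2 one row at a time:
  s_1 = 1 + 0 + 0 + 1 + 1 + 1 + 0 + 0 = 4 ≡ 0 (mod 2).
  s_2 = 1 + 0 + 1 + 0 + 1 + 1 + 0 + 0 = 4 ≡ 0 (mod 2).
  s_3 = 1 + 1 + 1 + 0 + 0 + 1 + 0 + 0 = 4 ≡ 0 (mod 2).
  s_4 = 0 + 1 + 0 + 0 + 0 + 1 + 1 + 0 = 3 ≡ 1 (mod 2).
s = (0, 0, 0, 1)^T — this equals column 1 of H (binary 0001), so error is at position 1.
Correct: flip bit 1 of r = 011101010011100 to get c = 111101010011100.


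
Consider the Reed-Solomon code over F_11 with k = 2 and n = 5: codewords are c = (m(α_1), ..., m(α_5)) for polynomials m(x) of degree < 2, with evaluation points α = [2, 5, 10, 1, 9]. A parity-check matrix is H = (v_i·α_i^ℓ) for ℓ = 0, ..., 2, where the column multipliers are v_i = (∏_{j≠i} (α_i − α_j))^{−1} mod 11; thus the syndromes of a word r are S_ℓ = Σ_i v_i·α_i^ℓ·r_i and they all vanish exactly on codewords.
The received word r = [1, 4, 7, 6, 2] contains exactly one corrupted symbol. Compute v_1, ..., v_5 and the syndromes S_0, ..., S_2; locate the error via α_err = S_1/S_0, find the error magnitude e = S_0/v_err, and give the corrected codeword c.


S = (7, 3, 6), error at position 1, error magnitude e = 1, c = [0, 4, 7, 6, 2].

Step 1: column multipliers v_i = (∏_{j≠i}(α_i − α_j))^{−1} mod 11.
  i = 1 (α = 2): (2−5)(2−10)(2−1)(2−9) = (−3)·(−8)·1·(−7) = −168 ≡ 8, so v_1 = 8^{−1} = 7 (mod 11).
  i = 2 (α = 5): (5−2)(5−10)(5−1)(5−9) = 3·(−5)·4·(−4) = 240 ≡ 9, so v_2 = 9^{−1} = 5 (mod 11).
  i = 3 (α = 10): (10−2)(10−5)(10−1)(10−9) = 8·5·9·1 = 360 ≡ 8, so v_3 = 8^{−1} = 7 (mod 11).
  i = 4 (α = 1): (1−2)(1−5)(1−10)(1−9) = (−1)·(−4)·(−9)·(−8) = 288 ≡ 2, so v_4 = 2^{−1} = 6 (mod 11).
  i = 5 (α = 9): (9−2)(9−5)(9−10)(9−1) = 7·4·(−1)·8 = −224 ≡ 7, so v_5 = 7^{−1} = 8 (mod 11).
  v = [7, 5, 7, 6, 8].
Step 2: syndromes of r = [1, 4, 7, 6, 2] (all sums mod 11).
  S_0 = Σ v_i r_i = 7·1 + 5·4 + 7·7 + 6·6 + 8·2 = 128 ≡ 7.
  S_1 = Σ v_i α_i r_i = 7·2·1 + 5·5·4 + 7·10·7 + 6·1·6 + 8·9·2 = 784 ≡ 3.
  α_i^2 mod 11 = [4, 3, 1, 1, 4].
  S_2 = Σ v_i α_i^2 r_i = 7·4·1 + 5·3·4 + 7·1·7 + 6·1·6 + 8·4·2 = 237 ≡ 6.
  S = (7, 3, 6) ≠ 0, so r is not a codeword (an error is present).
Step 3: locate the error. For a single error e at position i, S_ℓ = v_i·e·α_i^ℓ, so α_err = S_1/S_0.
  S_0^{−1} = 7^{−1} = 8 (mod 11), so α_err = 3·8 = 24 ≡ 2 = α_1. Error position i = 1.
  Consistency check: S_2/S_1 = 6·4 = 24 ≡ 2 = α_err ✓ (single-error assumption holds).
Step 4: error magnitude e = S_0/v_1 = S_0·∏_{j≠1}(α_1 − α_j) = 7·8 = 56 ≡ 1 (mod 11).
Step 5: correct position 1: c_1 = r_1 − e = 1 − 1 ≡ 0 (mod 11). Hence c = [0, 4, 7, 6, 2].
  Check: interpolating c through the α_i gives m(x) = 1 + 5·x (degree < 2) with m(α_i) = c_i for every i, so c is indeed a codeword.
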